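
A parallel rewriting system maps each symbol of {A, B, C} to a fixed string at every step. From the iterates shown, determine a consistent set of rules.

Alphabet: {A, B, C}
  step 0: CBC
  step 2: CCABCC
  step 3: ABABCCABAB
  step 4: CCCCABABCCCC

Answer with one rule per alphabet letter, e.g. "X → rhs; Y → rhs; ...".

  step 3 ⇒ step 4: ABABCCABAB ⇒ C·C·C·C·AB·AB·C·C·C·C
    A ↦ C
    B ↦ C
    C ↦ AB

A->C, B->C, C->AB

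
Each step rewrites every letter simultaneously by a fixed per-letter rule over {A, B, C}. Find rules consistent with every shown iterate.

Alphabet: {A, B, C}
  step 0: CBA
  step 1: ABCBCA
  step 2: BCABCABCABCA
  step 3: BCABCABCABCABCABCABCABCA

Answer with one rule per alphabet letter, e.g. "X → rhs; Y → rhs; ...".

  step 2 ⇒ step 3: BCABCABCABCA ⇒ BC·A·BCA·BC·A·BCA·BC·A·BCA·BC·A·BCA
    A ↦ BCA
    B ↦ BC
    C ↦ A

A->BCA, B->BC, C->A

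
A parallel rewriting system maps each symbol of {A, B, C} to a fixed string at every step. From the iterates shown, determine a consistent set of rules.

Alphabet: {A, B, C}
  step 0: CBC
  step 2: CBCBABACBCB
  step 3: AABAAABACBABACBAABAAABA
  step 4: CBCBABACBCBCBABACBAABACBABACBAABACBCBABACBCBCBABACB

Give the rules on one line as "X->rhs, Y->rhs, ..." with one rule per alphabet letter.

A->CB, B->ABA, C->A

  step 3 ⇒ step 4: AABAAABACBABACBAABAAABA ⇒ CB·CB·ABA·CB·CB·CB·ABA·CB·A·ABA·CB·ABA·CB·A·ABA·CB·CB·ABA·CB·CB·CB·ABA·CB
    A ↦ CB
    B ↦ ABA
    C ↦ A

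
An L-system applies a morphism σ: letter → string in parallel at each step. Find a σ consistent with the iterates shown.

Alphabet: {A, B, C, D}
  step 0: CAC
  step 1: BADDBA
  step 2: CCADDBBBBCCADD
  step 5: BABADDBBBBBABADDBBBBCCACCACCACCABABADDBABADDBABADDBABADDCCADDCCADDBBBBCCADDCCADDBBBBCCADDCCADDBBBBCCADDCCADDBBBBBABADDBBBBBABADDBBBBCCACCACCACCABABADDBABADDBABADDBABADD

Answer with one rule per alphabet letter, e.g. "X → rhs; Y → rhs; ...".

  step 1 ⇒ step 2: BADDBA ⇒ CCA·DD·BB·BB·CCA·DD
    A ↦ DD
    B ↦ CCA
    D ↦ BB
  step 0 ⇒ step 1: CAC ⇒ BA·DD·BA
    C ↦ BA

A->DD, B->CCA, C->BA, D->BB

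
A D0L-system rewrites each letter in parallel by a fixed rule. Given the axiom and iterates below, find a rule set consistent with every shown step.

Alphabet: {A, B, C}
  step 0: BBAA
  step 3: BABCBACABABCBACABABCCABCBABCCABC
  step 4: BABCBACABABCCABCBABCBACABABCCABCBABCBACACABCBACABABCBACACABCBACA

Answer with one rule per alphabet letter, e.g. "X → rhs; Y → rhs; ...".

  step 3 ⇒ step 4: BABCBACABABCBACABABCCABCBABCCABC ⇒ BA·BC·BA·CA·BA·BC·CA·BC·BA·BC·BA·CA·BA·BC·CA·BC·BA·BC·BA·CA·CA·BC·BA·CA·BA·BC·BA·CA·CA·BC·BA·CA
    A ↦ BC
    B ↦ BA
    C ↦ CA

A->BC, B->BA, C->CA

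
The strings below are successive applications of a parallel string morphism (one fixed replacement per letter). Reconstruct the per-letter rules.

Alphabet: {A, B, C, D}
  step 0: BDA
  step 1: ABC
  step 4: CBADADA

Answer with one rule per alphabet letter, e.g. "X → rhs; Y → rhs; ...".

  step 0 ⇒ step 1: BDA ⇒ A·B·C
    A ↦ C
    B ↦ A
    D ↦ B
    C ↦ AD  (constrained at step 1)

A->C, B->A, C->AD, D->B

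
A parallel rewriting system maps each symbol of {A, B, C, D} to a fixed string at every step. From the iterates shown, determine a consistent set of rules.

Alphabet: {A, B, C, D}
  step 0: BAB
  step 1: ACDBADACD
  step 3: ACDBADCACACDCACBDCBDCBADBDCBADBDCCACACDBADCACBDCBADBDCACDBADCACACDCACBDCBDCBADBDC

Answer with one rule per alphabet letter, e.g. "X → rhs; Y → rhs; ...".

A->BAD, B->ACD, C->BDC, D->CAC

  step 0 ⇒ step 1: BAB ⇒ ACD·BAD·ACD
    A ↦ BAD
    B ↦ ACD
    C ↦ BDC  (constrained at step 1)
    D ↦ CAC  (constrained at step 1)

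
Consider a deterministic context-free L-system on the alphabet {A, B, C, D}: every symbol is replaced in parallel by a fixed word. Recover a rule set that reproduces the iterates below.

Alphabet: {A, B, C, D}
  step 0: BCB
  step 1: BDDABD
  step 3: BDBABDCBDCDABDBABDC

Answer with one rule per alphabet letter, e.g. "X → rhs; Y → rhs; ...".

A->C, B->BD, C->DA, D->BA

  step 0 ⇒ step 1: BCB ⇒ BD·DA·BD
    B ↦ BD
    C ↦ DA
    A ↦ C  (constrained at step 1)
    D ↦ BA  (constrained at step 1)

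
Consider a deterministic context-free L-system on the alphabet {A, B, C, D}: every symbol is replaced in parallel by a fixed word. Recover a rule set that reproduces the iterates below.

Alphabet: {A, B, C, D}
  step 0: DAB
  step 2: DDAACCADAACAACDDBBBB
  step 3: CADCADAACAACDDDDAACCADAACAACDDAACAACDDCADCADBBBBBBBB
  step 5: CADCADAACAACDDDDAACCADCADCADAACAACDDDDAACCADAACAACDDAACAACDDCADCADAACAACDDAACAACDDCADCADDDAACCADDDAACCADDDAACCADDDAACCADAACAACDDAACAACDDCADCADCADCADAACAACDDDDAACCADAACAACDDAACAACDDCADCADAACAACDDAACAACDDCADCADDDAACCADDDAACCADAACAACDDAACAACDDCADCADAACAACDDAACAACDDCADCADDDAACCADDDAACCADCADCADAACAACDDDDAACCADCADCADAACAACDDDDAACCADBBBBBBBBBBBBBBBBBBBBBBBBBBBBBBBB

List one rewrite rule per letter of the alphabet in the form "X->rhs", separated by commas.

  step 2 ⇒ step 3: DDAACCADAACAACDDBBBB ⇒ CAD·CAD·AAC·AAC·DD·DD·AAC·CAD·AAC·AAC·DD·AAC·AAC·DD·CAD·CAD·BB·BB·BB·BB
    A ↦ AAC
    B ↦ BB
    C ↦ DD
    D ↦ CAD

A->AAC, B->BB, C->DD, D->CAD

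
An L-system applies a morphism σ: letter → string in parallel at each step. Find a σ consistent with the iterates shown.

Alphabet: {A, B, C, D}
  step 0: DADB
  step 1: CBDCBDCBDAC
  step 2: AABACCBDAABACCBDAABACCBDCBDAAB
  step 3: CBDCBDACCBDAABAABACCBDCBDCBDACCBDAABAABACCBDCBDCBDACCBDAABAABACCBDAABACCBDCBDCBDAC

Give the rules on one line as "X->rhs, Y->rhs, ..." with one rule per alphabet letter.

A->CBD, B->AC, C->AAB, D->CBD

  step 2 ⇒ step 3: AABACCBDAABACCBDAABACCBDCBDAAB ⇒ CBD·CBD·AC·CBD·AAB·AAB·AC·CBD·CBD·CBD·AC·CBD·AAB·AAB·AC·CBD·CBD·CBD·AC·CBD·AAB·AAB·AC·CBD·AAB·AC·CBD·CBD·CBD·AC
    A ↦ CBD
    B ↦ AC
    C ↦ AAB
    D ↦ CBD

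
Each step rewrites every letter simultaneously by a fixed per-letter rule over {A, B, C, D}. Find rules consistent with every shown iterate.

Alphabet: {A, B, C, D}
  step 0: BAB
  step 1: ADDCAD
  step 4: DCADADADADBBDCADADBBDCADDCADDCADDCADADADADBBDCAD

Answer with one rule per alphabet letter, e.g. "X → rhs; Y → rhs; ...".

  step 0 ⇒ step 1: BAB ⇒ AD·DC·AD
    A ↦ DC
    B ↦ AD
    C ↦ BB  (constrained at step 1)
    D ↦ AD  (constrained at step 1)

A->DC, B->AD, C->BB, D->AD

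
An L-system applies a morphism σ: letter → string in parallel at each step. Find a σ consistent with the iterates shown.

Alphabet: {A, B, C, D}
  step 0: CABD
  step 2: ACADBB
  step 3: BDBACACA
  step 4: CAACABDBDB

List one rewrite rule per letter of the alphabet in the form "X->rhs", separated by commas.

  step 3 ⇒ step 4: BDBACACA ⇒ CA·A·CA·B·D·B·D·B
    A ↦ B
    B ↦ CA
    C ↦ D
    D ↦ A

A->B, B->CA, C->D, D->A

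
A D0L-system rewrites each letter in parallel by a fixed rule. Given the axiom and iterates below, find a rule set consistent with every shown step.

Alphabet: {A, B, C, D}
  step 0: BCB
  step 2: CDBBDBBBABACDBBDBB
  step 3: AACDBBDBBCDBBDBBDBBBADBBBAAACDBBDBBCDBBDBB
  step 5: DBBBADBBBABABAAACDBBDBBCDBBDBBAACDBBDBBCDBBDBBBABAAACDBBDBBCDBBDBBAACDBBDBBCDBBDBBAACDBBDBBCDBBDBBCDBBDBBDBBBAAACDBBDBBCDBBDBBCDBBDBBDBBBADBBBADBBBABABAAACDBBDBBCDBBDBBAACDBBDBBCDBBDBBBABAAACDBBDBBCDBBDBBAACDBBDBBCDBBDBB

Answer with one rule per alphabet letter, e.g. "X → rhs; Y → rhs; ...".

A->BA, B->DBB, C->AA, D->C

  step 2 ⇒ step 3: CDBBDBBBABACDBBDBB ⇒ AA·C·DBB·DBB·C·DBB·DBB·DBB·BA·DBB·BA·AA·C·DBB·DBB·C·DBB·DBB
    A ↦ BA
    B ↦ DBB
    C ↦ AA
    D ↦ C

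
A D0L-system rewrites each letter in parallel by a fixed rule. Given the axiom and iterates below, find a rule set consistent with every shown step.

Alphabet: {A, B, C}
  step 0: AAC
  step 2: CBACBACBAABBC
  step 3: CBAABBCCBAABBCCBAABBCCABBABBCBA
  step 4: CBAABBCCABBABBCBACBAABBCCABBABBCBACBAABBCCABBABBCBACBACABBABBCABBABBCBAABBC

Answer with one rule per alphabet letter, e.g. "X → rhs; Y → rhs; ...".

  step 3 ⇒ step 4: CBAABBCCBAABBCCBAABBCCABBABBCBA ⇒ CBA·ABB·C·C·ABB·ABB·CBA·CBA·ABB·C·C·ABB·ABB·CBA·CBA·ABB·C·C·ABB·ABB·CBA·CBA·C·ABB·ABB·C·ABB·ABB·CBA·ABB·C
    A ↦ C
    B ↦ ABB
    C ↦ CBA

A->C, B->ABB, C->CBA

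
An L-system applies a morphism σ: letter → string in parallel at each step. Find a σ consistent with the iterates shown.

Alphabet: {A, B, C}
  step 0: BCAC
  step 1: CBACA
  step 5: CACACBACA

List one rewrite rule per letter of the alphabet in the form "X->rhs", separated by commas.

  step 0 ⇒ step 1: BCAC ⇒ CB·A·C·A
    A ↦ C
    B ↦ CB
    C ↦ A

A->C, B->CB, C->A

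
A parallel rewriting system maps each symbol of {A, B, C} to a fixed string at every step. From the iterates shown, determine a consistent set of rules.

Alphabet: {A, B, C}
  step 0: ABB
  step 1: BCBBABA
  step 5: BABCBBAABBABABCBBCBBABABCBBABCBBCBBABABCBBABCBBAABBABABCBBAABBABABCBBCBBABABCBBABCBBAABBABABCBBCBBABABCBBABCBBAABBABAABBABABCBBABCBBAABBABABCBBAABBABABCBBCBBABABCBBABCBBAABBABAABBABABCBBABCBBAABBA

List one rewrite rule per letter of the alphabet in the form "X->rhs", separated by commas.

A->BCB, B->BA, C->AB

  step 0 ⇒ step 1: ABB ⇒ BCB·BA·BA
    A ↦ BCB
    B ↦ BA
    C ↦ AB  (constrained at step 1)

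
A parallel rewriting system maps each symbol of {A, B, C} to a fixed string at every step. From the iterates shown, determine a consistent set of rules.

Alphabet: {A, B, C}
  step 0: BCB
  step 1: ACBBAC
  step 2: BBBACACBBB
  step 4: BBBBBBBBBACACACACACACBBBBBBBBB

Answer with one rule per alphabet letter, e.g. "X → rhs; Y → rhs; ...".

  step 1 ⇒ step 2: ACBBAC ⇒ B·BB·AC·AC·B·BB
    A ↦ B
    B ↦ AC
    C ↦ BB

A->B, B->AC, C->BB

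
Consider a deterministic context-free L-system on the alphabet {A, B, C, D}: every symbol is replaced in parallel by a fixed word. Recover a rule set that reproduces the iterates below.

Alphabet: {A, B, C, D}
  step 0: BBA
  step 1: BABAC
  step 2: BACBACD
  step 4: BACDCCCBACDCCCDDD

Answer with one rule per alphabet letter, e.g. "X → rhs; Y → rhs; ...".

A->C, B->BA, C->D, D->CCC

  step 1 ⇒ step 2: BABAC ⇒ BA·C·BA·C·D
    A ↦ C
    B ↦ BA
    C ↦ D
    D ↦ CCC  (constrained at step 2)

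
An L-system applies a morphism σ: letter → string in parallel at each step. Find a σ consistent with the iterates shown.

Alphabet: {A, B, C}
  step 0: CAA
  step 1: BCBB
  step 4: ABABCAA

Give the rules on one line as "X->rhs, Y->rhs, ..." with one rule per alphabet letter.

  step 0 ⇒ step 1: CAA ⇒ BC·B·B
    A ↦ B
    C ↦ BC
    B ↦ A  (constrained at step 1)

A->B, B->A, C->BC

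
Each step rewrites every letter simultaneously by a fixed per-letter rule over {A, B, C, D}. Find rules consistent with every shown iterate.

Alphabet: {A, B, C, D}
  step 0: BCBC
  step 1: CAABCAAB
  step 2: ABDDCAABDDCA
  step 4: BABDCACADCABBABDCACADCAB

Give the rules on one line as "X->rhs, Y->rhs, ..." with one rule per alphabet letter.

  step 1 ⇒ step 2: CAABCAAB ⇒ AB·D·D·CA·AB·D·D·CA
    A ↦ D
    B ↦ CA
    C ↦ AB
    D ↦ B  (constrained at step 2)

A->D, B->CA, C->AB, D->B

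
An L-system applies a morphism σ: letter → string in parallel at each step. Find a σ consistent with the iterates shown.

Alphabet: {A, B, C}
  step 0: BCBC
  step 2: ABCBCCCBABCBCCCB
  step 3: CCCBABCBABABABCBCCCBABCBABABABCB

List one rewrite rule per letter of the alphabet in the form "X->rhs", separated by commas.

  step 2 ⇒ step 3: ABCBCCCBABCBCCCB ⇒ CC·CB·AB·CB·AB·AB·AB·CB·CC·CB·AB·CB·AB·AB·AB·CB
    A ↦ CC
    B ↦ CB
    C ↦ AB

A->CC, B->CB, C->AB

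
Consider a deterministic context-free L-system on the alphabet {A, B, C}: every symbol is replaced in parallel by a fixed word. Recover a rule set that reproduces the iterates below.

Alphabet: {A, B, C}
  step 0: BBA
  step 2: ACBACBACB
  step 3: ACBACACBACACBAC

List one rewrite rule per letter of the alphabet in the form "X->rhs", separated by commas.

  step 2 ⇒ step 3: ACBACBACB ⇒ AC·B·AC·AC·B·AC·AC·B·AC
    A ↦ AC
    B ↦ AC
    C ↦ B

A->AC, B->AC, C->B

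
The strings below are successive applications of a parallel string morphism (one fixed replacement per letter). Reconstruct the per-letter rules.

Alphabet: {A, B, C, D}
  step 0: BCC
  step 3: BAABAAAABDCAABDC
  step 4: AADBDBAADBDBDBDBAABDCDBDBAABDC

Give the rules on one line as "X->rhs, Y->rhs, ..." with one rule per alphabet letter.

A->DB, B->AA, C->DC, D->B

  step 3 ⇒ step 4: BAABAAAABDCAABDC ⇒ AA·DB·DB·AA·DB·DB·DB·DB·AA·B·DC·DB·DB·AA·B·DC
    A ↦ DB
    B ↦ AA
    C ↦ DC
    D ↦ B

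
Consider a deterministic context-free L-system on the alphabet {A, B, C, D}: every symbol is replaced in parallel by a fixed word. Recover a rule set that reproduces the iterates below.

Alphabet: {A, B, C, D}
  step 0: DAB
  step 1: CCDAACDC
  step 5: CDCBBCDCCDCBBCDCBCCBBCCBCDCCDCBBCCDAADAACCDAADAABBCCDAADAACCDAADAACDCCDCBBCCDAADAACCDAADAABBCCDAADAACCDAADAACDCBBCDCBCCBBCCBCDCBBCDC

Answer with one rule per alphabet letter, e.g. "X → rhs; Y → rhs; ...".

A->DAA, B->CDC, C->B, D->CC

  step 0 ⇒ step 1: DAB ⇒ CC·DAA·CDC
    A ↦ DAA
    B ↦ CDC
    D ↦ CC
    C ↦ B  (constrained at step 1)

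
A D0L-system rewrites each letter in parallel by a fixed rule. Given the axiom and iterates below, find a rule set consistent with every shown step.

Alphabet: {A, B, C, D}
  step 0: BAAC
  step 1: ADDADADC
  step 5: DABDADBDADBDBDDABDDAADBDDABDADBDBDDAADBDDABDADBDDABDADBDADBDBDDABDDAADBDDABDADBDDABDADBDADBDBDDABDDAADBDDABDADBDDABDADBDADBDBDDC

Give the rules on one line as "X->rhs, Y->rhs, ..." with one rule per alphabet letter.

A->DA, B->AD, C->DC, D->BD

  step 0 ⇒ step 1: BAAC ⇒ AD·DA·DA·DC
    A ↦ DA
    B ↦ AD
    C ↦ DC
    D ↦ BD  (constrained at step 1)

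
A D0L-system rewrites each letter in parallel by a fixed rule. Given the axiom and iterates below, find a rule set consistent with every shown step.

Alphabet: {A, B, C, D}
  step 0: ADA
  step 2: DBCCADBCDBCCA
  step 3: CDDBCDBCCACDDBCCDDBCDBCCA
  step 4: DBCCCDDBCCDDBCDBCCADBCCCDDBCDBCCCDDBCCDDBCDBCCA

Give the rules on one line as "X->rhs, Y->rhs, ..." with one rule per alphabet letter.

  step 3 ⇒ step 4: CDDBCDBCCACDDBCCDDBCDBCCA ⇒ DBC·C·C·D·DBC·C·D·DBC·DBC·CA·DBC·C·C·D·DBC·DBC·C·C·D·DBC·C·D·DBC·DBC·CA
    A ↦ CA
    B ↦ D
    C ↦ DBC
    D ↦ C

A->CA, B->D, C->DBC, D->C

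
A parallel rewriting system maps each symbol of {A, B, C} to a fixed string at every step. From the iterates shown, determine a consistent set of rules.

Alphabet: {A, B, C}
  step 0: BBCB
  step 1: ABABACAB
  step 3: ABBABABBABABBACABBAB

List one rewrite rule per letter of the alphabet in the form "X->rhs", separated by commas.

A->B, B->AB, C->AC

  step 0 ⇒ step 1: BBCB ⇒ AB·AB·AC·AB
    B ↦ AB
    C ↦ AC
    A ↦ B  (constrained at step 1)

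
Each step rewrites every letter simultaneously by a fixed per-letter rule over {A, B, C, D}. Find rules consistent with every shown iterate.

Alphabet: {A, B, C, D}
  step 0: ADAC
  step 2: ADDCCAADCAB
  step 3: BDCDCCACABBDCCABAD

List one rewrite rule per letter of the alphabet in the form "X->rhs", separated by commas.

  step 2 ⇒ step 3: ADDCCAADCAB ⇒ B·DC·DC·CA·CA·B·B·DC·CA·B·AD
    A ↦ B
    B ↦ AD
    C ↦ CA
    D ↦ DC

A->B, B->AD, C->CA, D->DC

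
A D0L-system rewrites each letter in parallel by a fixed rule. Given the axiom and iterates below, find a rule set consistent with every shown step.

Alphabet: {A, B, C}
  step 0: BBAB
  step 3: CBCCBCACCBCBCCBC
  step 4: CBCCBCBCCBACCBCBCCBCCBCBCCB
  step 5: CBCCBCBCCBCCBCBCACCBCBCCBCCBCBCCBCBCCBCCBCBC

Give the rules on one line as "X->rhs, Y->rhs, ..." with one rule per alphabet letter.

  step 4 ⇒ step 5: CBCCBCBCCBACCBCBCCBCCBCBCCB ⇒ CB·C·CB·CB·C·CB·C·CB·CB·C·AC·CB·CB·C·CB·C·CB·CB·C·CB·CB·C·CB·C·CB·CB·C
    A ↦ AC
    B ↦ C
    C ↦ CB

A->AC, B->C, C->CB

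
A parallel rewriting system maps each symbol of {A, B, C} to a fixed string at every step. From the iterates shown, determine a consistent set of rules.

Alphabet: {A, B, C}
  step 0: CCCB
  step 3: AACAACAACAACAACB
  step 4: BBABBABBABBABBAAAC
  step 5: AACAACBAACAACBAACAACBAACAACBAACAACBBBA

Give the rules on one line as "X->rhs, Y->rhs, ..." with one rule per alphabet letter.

  step 4 ⇒ step 5: BBABBABBABBABBAAAC ⇒ AAC·AAC·B·AAC·AAC·B·AAC·AAC·B·AAC·AAC·B·AAC·AAC·B·B·B·A
    A ↦ B
    B ↦ AAC
    C ↦ A

A->B, B->AAC, C->A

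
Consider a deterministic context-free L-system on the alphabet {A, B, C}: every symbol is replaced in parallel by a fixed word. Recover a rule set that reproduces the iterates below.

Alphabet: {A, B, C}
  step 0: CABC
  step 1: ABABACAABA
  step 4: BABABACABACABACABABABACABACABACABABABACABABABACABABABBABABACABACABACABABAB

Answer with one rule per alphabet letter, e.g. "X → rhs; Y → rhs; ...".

  step 0 ⇒ step 1: CABC ⇒ ABA·B·ACA·ABA
    A ↦ B
    B ↦ ACA
    C ↦ ABA

A->B, B->ACA, C->ABA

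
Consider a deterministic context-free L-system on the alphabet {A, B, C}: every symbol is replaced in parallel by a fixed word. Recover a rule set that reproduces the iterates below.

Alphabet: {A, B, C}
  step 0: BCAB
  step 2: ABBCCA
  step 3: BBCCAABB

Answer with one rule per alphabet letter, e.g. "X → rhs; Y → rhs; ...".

A->BB, B->C, C->A

  step 2 ⇒ step 3: ABBCCA ⇒ BB·C·C·A·A·BB
    A ↦ BB
    B ↦ C
    C ↦ A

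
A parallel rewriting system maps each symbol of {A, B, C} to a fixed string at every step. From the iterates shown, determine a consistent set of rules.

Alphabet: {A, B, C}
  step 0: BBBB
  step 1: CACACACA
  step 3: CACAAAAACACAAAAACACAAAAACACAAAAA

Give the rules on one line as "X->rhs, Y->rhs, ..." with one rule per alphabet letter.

  step 0 ⇒ step 1: BBBB ⇒ CA·CA·CA·CA
    B ↦ CA
    A ↦ AA  (constrained at step 1)
    C ↦ BB  (constrained at step 1)

A->AA, B->CA, C->BB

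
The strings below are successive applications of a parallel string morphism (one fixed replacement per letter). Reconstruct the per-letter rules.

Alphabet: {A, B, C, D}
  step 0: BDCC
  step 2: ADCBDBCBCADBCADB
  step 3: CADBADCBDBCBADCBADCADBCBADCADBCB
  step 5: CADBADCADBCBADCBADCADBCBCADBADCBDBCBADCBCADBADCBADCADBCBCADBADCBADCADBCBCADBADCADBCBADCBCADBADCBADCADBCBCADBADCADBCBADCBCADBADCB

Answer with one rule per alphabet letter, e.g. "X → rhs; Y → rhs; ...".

  step 2 ⇒ step 3: ADCBDBCBCADBCADB ⇒ CA·DB·AD·CB·DB·CB·AD·CB·AD·CA·DB·CB·AD·CA·DB·CB
    A ↦ CA
    B ↦ CB
    C ↦ AD
    D ↦ DB

A->CA, B->CB, C->AD, D->DB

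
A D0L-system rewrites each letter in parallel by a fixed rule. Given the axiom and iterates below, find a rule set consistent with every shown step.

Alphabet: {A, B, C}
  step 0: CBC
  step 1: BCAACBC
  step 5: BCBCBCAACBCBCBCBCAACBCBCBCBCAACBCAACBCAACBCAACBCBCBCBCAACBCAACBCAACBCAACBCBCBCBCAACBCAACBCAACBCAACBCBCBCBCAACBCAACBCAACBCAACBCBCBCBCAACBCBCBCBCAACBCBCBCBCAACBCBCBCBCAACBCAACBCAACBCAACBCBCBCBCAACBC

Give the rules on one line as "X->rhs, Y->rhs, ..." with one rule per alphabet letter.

  step 0 ⇒ step 1: CBC ⇒ BC·AAC·BC
    B ↦ AAC
    C ↦ BC
    A ↦ BC  (constrained at step 1)

A->BC, B->AAC, C->BC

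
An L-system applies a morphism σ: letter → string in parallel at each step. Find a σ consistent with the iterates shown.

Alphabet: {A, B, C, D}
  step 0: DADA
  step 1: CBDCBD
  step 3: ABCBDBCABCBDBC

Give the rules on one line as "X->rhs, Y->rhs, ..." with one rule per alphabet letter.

A->BD, B->A, C->BC, D->C

  step 0 ⇒ step 1: DADA ⇒ C·BD·C·BD
    A ↦ BD
    D ↦ C
    B ↦ A  (constrained at step 1)
    C ↦ BC  (constrained at step 1)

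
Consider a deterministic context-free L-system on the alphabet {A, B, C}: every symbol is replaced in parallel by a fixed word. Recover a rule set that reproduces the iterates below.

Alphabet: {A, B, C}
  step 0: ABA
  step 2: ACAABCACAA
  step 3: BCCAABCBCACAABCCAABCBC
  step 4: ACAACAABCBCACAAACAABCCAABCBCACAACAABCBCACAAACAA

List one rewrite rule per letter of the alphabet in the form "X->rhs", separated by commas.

  step 3 ⇒ step 4: BCCAABCBCACAABCCAABCBC ⇒ A·CAA·CAA·BC·BC·A·CAA·A·CAA·BC·CAA·BC·BC·A·CAA·CAA·BC·BC·A·CAA·A·CAA
    A ↦ BC
    B ↦ A
    C ↦ CAA

A->BC, B->A, C->CAA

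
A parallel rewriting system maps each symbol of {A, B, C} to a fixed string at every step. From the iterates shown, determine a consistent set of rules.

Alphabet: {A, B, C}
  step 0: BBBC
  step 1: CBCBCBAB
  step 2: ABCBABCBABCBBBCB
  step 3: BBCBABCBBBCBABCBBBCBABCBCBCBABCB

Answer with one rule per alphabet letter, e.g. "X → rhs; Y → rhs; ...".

A->BB, B->CB, C->AB

  step 2 ⇒ step 3: ABCBABCBABCBBBCB ⇒ BB·CB·AB·CB·BB·CB·AB·CB·BB·CB·AB·CB·CB·CB·AB·CB
    A ↦ BB
    B ↦ CB
    C ↦ AB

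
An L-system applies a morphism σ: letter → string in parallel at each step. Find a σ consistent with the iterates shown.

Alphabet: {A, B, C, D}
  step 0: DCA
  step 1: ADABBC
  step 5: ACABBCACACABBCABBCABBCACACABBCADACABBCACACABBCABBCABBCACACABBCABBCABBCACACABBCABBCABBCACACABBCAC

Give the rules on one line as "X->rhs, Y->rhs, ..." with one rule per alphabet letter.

A->BC, B->AC, C->AB, D->AD

  step 0 ⇒ step 1: DCA ⇒ AD·AB·BC
    A ↦ BC
    C ↦ AB
    D ↦ AD
    B ↦ AC  (constrained at step 1)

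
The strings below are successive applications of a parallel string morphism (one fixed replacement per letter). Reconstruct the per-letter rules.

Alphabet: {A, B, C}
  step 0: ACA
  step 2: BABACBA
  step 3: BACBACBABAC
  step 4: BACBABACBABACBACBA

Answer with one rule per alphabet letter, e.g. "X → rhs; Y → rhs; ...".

  step 3 ⇒ step 4: BACBACBABAC ⇒ BA·C·BA·BA·C·BA·BA·C·BA·C·BA
    A ↦ C
    B ↦ BA
    C ↦ BA

A->C, B->BA, C->BA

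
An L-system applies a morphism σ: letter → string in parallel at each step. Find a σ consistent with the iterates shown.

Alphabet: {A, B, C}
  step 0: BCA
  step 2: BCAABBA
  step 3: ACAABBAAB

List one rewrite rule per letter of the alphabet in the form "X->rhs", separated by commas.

A->B, B->A, C->CAA

  step 2 ⇒ step 3: BCAABBA ⇒ A·CAA·B·B·A·A·B
    A ↦ B
    B ↦ A
    C ↦ CAA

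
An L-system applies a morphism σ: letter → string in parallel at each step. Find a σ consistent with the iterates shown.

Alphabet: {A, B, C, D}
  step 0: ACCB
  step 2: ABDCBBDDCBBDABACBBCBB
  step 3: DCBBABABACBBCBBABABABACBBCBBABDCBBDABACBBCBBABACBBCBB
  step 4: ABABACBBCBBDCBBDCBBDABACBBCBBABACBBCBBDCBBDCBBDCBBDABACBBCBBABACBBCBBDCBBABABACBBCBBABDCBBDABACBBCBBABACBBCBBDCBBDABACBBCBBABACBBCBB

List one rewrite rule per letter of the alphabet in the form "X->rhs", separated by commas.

A->D, B->CBB, C->ABA, D->AB

  step 3 ⇒ step 4: DCBBABABACBBCBBABABABACBBCBBABDCBBDABACBBCBBABACBBCBB ⇒ AB·ABA·CBB·CBB·D·CBB·D·CBB·D·ABA·CBB·CBB·ABA·CBB·CBB·D·CBB·D·CBB·D·CBB·D·ABA·CBB·CBB·ABA·CBB·CBB·D·CBB·AB·ABA·CBB·CBB·AB·D·CBB·D·ABA·CBB·CBB·ABA·CBB·CBB·D·CBB·D·ABA·CBB·CBB·ABA·CBB·CBB
    A ↦ D
    B ↦ CBB
    C ↦ ABA
    D ↦ AB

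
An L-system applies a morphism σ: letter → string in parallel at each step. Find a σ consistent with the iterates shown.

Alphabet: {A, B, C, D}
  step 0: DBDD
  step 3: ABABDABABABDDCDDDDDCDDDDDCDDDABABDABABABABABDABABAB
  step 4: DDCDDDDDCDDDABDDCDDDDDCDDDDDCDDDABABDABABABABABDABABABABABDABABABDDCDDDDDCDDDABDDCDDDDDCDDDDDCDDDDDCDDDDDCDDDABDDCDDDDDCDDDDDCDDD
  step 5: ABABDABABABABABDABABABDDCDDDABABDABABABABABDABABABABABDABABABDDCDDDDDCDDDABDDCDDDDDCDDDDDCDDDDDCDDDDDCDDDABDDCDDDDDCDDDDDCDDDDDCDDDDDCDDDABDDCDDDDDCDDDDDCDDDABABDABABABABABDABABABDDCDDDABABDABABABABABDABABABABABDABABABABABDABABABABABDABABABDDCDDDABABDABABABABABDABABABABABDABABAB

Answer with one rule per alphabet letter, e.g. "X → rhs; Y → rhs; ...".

  step 4 ⇒ step 5: DDCDDDDDCDDDABDDCDDDDDCDDDDDCDDDABABDABABABABABDABABABABABDABABABDDCDDDDDCDDDABDDCDDDDDCDDDDDCDDDDDCDDDDDCDDDABDDCDDDDDCDDDDDCDDD ⇒ AB·AB·D·AB·AB·AB·AB·AB·D·AB·AB·AB·DDC·DDD·AB·AB·D·AB·AB·AB·AB·AB·D·AB·AB·AB·AB·AB·D·AB·AB·AB·DDC·DDD·DDC·DDD·AB·DDC·DDD·DDC·DDD·DDC·DDD·DDC·DDD·DDC·DDD·AB·DDC·DDD·DDC·DDD·DDC·DDD·DDC·DDD·DDC·DDD·AB·DDC·DDD·DDC·DDD·DDC·DDD·AB·AB·D·AB·AB·AB·AB·AB·D·AB·AB·AB·DDC·DDD·AB·AB·D·AB·AB·AB·AB·AB·D·AB·AB·AB·AB·AB·D·AB·AB·AB·AB·AB·D·AB·AB·AB·AB·AB·D·AB·AB·AB·DDC·DDD·AB·AB·D·AB·AB·AB·AB·AB·D·AB·AB·AB·AB·AB·D·AB·AB·AB
    A ↦ DDC
    B ↦ DDD
    C ↦ D
    D ↦ AB

A->DDC, B->DDD, C->D, D->AB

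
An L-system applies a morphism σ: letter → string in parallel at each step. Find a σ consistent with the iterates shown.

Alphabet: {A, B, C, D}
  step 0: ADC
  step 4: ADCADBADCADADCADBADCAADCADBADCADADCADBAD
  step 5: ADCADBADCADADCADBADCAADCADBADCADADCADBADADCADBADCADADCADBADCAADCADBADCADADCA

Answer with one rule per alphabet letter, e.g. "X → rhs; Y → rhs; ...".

  step 4 ⇒ step 5: ADCADBADCADADCADBADCAADCADBADCADADCADBAD ⇒ AD·CA·DB·AD·CA·D·AD·CA·DB·AD·CA·AD·CA·DB·AD·CA·D·AD·CA·DB·AD·AD·CA·DB·AD·CA·D·AD·CA·DB·AD·CA·AD·CA·DB·AD·CA·D·AD·CA
    A ↦ AD
    B ↦ D
    C ↦ DB
    D ↦ CA

A->AD, B->D, C->DB, D->CA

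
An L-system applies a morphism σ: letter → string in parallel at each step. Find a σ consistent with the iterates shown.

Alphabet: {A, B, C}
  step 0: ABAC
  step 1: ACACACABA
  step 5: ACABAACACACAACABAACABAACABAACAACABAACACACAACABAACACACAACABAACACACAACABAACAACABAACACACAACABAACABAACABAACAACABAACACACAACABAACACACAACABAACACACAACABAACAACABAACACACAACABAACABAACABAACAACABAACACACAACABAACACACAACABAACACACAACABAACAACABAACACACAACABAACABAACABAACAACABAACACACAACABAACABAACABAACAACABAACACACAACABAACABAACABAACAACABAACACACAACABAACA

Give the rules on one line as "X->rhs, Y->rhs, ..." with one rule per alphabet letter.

A->ACA, B->C, C->BA

  step 0 ⇒ step 1: ABAC ⇒ ACA·C·ACA·BA
    A ↦ ACA
    B ↦ C
    C ↦ BA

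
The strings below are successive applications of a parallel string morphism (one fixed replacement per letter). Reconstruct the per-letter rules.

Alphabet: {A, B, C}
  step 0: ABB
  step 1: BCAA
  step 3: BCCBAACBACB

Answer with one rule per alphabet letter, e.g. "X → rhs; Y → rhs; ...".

A->BC, B->A, C->CB

  step 0 ⇒ step 1: ABB ⇒ BC·A·A
    A ↦ BC
    B ↦ A
    C ↦ CB  (constrained at step 1)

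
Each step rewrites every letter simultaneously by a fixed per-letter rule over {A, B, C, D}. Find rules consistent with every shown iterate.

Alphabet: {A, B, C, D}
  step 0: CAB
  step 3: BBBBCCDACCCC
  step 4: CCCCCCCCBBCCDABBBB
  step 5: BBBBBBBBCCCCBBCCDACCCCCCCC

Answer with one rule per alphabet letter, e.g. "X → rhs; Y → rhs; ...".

A->DA, B->CC, C->B, D->CC

  step 4 ⇒ step 5: CCCCCCCCBBCCDABBBB ⇒ B·B·B·B·B·B·B·B·CC·CC·B·B·CC·DA·CC·CC·CC·CC
    A ↦ DA
    B ↦ CC
    C ↦ B
    D ↦ CC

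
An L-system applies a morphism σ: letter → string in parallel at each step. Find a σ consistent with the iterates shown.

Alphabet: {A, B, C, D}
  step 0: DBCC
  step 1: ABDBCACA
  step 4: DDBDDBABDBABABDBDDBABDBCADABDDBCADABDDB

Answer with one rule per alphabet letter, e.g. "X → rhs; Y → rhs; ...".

A->D, B->DB, C->CA, D->AB

  step 0 ⇒ step 1: DBCC ⇒ AB·DB·CA·CA
    B ↦ DB
    C ↦ CA
    D ↦ AB
    A ↦ D  (constrained at step 1)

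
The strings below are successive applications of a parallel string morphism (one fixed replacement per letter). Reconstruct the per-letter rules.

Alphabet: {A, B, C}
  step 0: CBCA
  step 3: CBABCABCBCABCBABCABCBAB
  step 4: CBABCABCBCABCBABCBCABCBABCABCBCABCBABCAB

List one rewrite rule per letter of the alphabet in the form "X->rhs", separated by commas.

  step 3 ⇒ step 4: CBABCABCBCABCBABCABCBAB ⇒ CB·AB·C·AB·CB·C·AB·CB·AB·CB·C·AB·CB·AB·C·AB·CB·C·AB·CB·AB·C·AB
    A ↦ C
    B ↦ AB
    C ↦ CB

A->C, B->AB, C->CB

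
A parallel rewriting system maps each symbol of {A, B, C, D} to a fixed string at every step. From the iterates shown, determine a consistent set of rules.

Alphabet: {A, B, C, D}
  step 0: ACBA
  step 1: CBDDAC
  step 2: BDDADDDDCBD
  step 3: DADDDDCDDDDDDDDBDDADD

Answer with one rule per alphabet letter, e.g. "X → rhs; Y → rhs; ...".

  step 2 ⇒ step 3: BDDADDDDCBD ⇒ DA·DD·DD·C·DD·DD·DD·DD·BD·DA·DD
    A ↦ C
    B ↦ DA
    C ↦ BD
    D ↦ DD

A->C, B->DA, C->BD, D->DD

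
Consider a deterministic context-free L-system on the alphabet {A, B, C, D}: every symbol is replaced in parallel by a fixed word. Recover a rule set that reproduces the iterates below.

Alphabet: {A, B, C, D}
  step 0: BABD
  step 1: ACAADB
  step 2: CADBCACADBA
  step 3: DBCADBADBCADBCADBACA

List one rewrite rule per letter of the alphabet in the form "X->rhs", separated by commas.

  step 2 ⇒ step 3: CADBCACADBA ⇒ DB·CA·DB·A·DB·CA·DB·CA·DB·A·CA
    A ↦ CA
    B ↦ A
    C ↦ DB
    D ↦ DB

A->CA, B->A, C->DB, D->DB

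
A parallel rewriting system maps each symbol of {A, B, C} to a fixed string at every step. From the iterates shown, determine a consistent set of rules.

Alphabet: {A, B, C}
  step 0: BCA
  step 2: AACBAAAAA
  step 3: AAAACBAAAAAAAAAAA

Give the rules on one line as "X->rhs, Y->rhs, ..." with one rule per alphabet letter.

  step 2 ⇒ step 3: AACBAAAAA ⇒ AA·AA·CB·A·AA·AA·AA·AA·AA
    A ↦ AA
    B ↦ A
    C ↦ CB

A->AA, B->A, C->CB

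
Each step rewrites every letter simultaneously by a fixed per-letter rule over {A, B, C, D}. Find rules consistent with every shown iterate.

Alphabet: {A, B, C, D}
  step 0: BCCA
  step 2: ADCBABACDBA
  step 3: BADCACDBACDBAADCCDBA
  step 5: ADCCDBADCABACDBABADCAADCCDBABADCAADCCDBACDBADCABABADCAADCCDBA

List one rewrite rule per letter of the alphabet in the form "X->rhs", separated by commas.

  step 2 ⇒ step 3: ADCBABACDBA ⇒ BA·DC·A·CD·BA·CD·BA·A·DC·CD·BA
    A ↦ BA
    B ↦ CD
    C ↦ A
    D ↦ DC

A->BA, B->CD, C->A, D->DC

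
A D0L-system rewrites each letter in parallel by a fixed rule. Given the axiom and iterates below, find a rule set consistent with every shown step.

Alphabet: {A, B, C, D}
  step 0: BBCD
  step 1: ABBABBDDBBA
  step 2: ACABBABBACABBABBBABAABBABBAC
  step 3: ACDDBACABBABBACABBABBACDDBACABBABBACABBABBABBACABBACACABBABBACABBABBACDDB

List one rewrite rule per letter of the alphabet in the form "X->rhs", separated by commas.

  step 2 ⇒ step 3: ACABBABBACABBABBBABAABBABBAC ⇒ AC·DDB·AC·ABB·ABB·AC·ABB·ABB·AC·DDB·AC·ABB·ABB·AC·ABB·ABB·ABB·AC·ABB·AC·AC·ABB·ABB·AC·ABB·ABB·AC·DDB
    A ↦ AC
    B ↦ ABB
    C ↦ DDB
  step 0 ⇒ step 1: BBCD ⇒ ABB·ABB·DDB·BA
    D ↦ BA

A->AC, B->ABB, C->DDB, D->BA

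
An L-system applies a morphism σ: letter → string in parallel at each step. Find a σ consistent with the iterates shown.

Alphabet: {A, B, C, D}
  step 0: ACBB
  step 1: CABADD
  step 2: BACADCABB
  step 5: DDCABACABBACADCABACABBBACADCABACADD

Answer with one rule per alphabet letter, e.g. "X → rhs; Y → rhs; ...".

A->CA, B->D, C->BA, D->B

  step 1 ⇒ step 2: CABADD ⇒ BA·CA·D·CA·B·B
    A ↦ CA
    B ↦ D
    C ↦ BA
    D ↦ B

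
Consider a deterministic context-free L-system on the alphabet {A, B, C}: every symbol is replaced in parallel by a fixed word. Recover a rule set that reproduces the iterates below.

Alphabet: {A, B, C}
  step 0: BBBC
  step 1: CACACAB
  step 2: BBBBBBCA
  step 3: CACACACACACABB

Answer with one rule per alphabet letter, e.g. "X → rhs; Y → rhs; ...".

A->B, B->CA, C->B

  step 2 ⇒ step 3: BBBBBBCA ⇒ CA·CA·CA·CA·CA·CA·B·B
    A ↦ B
    B ↦ CA
    C ↦ B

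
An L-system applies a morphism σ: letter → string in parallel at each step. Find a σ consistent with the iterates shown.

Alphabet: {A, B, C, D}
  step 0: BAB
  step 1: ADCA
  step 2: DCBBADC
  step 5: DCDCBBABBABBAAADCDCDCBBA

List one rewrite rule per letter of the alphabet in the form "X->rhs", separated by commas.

  step 1 ⇒ step 2: ADCA ⇒ DC·B·BA·DC
    A ↦ DC
    C ↦ BA
    D ↦ B
  step 0 ⇒ step 1: BAB ⇒ A·DC·A
    B ↦ A

A->DC, B->A, C->BA, D->B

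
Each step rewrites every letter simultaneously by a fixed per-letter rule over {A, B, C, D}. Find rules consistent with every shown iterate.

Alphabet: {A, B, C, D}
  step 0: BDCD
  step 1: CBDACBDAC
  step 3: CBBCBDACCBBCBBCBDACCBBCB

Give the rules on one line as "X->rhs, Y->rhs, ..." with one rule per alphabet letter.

  step 0 ⇒ step 1: BDCD ⇒ CB·DAC·B·DAC
    B ↦ CB
    C ↦ B
    D ↦ DAC
    A ↦ C  (constrained at step 1)

A->C, B->CB, C->B, D->DAC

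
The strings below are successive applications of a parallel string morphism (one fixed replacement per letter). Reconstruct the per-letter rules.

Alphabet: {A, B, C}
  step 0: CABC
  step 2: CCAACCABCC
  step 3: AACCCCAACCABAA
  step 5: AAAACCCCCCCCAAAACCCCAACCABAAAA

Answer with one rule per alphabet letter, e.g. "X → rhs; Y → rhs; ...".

  step 2 ⇒ step 3: CCAACCABCC ⇒ A·A·CC·CC·A·A·CC·AB·A·A
    A ↦ CC
    B ↦ AB
    C ↦ A

A->CC, B->AB, C->A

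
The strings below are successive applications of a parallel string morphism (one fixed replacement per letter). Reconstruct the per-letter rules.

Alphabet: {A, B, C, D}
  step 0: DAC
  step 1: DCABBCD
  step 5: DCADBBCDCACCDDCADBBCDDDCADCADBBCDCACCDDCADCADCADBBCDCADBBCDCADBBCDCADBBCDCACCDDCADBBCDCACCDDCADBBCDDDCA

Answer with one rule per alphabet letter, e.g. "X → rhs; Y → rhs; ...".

A->BBC, B->C, C->D, D->DCA

  step 0 ⇒ step 1: DAC ⇒ DCA·BBC·D
    A ↦ BBC
    C ↦ D
    D ↦ DCA
    B ↦ C  (constrained at step 1)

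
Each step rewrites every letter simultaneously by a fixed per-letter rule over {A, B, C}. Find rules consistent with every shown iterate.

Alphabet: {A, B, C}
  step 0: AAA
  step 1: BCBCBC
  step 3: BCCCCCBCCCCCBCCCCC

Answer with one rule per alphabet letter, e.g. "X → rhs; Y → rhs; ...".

  step 0 ⇒ step 1: AAA ⇒ BC·BC·BC
    A ↦ BC
    B ↦ A  (constrained at step 1)
    C ↦ CC  (constrained at step 1)

A->BC, B->A, C->CC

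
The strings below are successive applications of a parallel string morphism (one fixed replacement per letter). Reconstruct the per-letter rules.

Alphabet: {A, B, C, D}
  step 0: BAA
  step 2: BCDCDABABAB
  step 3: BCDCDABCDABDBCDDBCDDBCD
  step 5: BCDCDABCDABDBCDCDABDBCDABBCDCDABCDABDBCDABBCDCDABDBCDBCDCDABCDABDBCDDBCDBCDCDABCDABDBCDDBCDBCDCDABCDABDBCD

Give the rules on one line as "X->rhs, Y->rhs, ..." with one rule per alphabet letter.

  step 2 ⇒ step 3: BCDCDABABAB ⇒ BCD·CD·AB·CD·AB·D·BCD·D·BCD·D·BCD
    A ↦ D
    B ↦ BCD
    C ↦ CD
    D ↦ AB

A->D, B->BCD, C->CD, D->AB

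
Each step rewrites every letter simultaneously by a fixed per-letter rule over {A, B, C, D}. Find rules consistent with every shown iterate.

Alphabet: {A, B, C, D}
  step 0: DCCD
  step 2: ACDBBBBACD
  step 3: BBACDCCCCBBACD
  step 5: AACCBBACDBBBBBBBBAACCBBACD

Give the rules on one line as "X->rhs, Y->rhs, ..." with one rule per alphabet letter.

  step 2 ⇒ step 3: ACDBBBBACD ⇒ BB·A·CD·C·C·C·C·BB·A·CD
    A ↦ BB
    B ↦ C
    C ↦ A
    D ↦ CD

A->BB, B->C, C->A, D->CD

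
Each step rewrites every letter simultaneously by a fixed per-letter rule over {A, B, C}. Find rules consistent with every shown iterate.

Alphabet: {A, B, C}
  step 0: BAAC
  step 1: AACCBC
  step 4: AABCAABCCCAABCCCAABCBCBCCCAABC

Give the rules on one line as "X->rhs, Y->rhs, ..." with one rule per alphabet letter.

  step 0 ⇒ step 1: BAAC ⇒ AA·C·C·BC
    A ↦ C
    B ↦ AA
    C ↦ BC

A->C, B->AA, C->BC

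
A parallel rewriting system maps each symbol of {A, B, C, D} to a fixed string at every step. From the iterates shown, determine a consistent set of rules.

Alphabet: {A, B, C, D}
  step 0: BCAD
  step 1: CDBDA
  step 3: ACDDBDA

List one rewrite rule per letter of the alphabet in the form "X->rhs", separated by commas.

  step 0 ⇒ step 1: BCAD ⇒ C·DB·D·A
    A ↦ D
    B ↦ C
    C ↦ DB
    D ↦ A

A->D, B->C, C->DB, D->A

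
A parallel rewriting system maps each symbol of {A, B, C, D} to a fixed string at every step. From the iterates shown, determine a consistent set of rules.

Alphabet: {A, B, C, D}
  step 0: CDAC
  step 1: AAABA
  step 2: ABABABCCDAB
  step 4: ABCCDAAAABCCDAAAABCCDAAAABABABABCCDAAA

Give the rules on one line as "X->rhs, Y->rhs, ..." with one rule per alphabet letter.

  step 1 ⇒ step 2: AAABA ⇒ AB·AB·AB·CCD·AB
    A ↦ AB
    B ↦ CCD
  step 0 ⇒ step 1: CDAC ⇒ A·A·AB·A
    C ↦ A
  step 0 ⇒ step 1: CDAC ⇒ A·A·AB·A
    D ↦ A

A->AB, B->CCD, C->A, D->A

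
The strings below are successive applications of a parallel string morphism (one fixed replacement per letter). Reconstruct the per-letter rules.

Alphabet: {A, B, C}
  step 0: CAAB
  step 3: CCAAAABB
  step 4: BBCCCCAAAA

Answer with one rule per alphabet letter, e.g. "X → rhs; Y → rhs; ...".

  step 3 ⇒ step 4: CCAAAABB ⇒ B·B·C·C·C·C·AA·AA
    A ↦ C
    B ↦ AA
    C ↦ B

A->C, B->AA, C->B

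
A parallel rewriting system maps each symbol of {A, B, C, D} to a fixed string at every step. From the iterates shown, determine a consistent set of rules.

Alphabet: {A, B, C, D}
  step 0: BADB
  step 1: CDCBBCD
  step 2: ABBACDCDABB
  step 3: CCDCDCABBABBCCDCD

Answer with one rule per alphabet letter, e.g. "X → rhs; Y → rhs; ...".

  step 2 ⇒ step 3: ABBACDCDABB ⇒ C·CD·CD·C·A·BB·A·BB·C·CD·CD
    A ↦ C
    B ↦ CD
    C ↦ A
    D ↦ BB

A->C, B->CD, C->A, D->BB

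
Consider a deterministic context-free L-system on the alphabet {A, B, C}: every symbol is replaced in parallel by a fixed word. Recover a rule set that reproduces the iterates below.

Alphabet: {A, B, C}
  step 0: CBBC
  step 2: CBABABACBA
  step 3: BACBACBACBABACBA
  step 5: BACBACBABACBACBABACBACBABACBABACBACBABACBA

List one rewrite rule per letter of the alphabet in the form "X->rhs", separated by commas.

A->BA, B->C, C->BA

  step 2 ⇒ step 3: CBABABACBA ⇒ BA·C·BA·C·BA·C·BA·BA·C·BA
    A ↦ BA
    B ↦ C
    C ↦ BA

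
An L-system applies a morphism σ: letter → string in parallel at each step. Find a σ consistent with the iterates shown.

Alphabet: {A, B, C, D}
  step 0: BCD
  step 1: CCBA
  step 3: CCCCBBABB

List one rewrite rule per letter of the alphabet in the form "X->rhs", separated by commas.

  step 0 ⇒ step 1: BCD ⇒ CC·B·A
    B ↦ CC
    C ↦ B
    D ↦ A
    A ↦ DCC  (constrained at step 1)

A->DCC, B->CC, C->B, D->A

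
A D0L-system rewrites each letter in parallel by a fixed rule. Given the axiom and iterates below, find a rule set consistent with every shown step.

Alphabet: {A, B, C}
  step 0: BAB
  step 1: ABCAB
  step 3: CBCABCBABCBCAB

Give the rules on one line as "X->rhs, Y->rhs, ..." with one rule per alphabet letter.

  step 0 ⇒ step 1: BAB ⇒ AB·C·AB
    A ↦ C
    B ↦ AB
    C ↦ CB  (constrained at step 1)

A->C, B->AB, C->CB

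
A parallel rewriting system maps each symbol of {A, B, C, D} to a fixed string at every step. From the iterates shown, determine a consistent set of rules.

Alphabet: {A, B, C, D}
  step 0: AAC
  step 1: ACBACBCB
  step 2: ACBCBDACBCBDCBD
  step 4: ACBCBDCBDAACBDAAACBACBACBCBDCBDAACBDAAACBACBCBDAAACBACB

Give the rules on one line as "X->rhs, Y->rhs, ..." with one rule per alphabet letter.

  step 1 ⇒ step 2: ACBACBCB ⇒ ACB·CB·D·ACB·CB·D·CB·D
    A ↦ ACB
    B ↦ D
    C ↦ CB
    D ↦ AA  (constrained at step 2)

A->ACB, B->D, C->CB, D->AA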